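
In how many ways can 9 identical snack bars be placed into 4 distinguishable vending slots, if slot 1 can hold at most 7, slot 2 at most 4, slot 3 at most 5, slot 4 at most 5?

By stars and bars, unrestricted non-negative solutions to x_1+…+x_4 = 9 number C(9+3,3) = 220.
Subtract solutions that violate a single cap (substitute x_i' = x_i − (cap_i+1)): x_1 ≥ 8 gives C(4,3) = 4; x_2 ≥ 5 gives C(7,3) = 35; x_3 ≥ 6 gives C(6,3) = 20; x_4 ≥ 6 gives C(6,3) = 20. Together 79.
No two caps can be exceeded simultaneously, so the pair terms are all 0.
By inclusion–exclusion the count is 220 − 79 + 0 = 141.

141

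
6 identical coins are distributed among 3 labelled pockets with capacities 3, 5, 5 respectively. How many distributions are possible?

Without the upper bounds there are C(8,2) = 28 ways to split 6 among 3 pockets.
Subtract solutions that violate a single cap (substitute x_i' = x_i − (cap_i+1)): x_1 ≥ 4 gives C(4,2) = 6; x_2 ≥ 6 gives C(2,2) = 1; x_3 ≥ 6 gives C(2,2) = 1. Together 8.
No two caps can be exceeded simultaneously, so the pair terms are all 0.
By inclusion–exclusion the count is 28 − 8 + 0 = 20.

20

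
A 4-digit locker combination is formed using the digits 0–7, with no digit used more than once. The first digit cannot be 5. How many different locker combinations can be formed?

The first digit has 8−1 = 7 choices (anything except 5).
The remaining 3 digits are filled from the other 7 symbols without repetition: 7 × 6 × 5 = 210.
Total: 7 × 210 = 1470.

1470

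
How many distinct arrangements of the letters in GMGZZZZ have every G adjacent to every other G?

Treat the 2 copies of G as a single block. The multiset to arrange is then {GG, M, Z, Z, Z, Z}, 6 items in all.
That gives (6)!/(4!) = 30 arrangements.

30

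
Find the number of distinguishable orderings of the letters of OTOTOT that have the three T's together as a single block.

4

Treat the 3 copies of T as a single block. The multiset to arrange is then {TTT, O, O, O}, 4 items in all.
That gives (4)!/(3!) = 4 arrangements.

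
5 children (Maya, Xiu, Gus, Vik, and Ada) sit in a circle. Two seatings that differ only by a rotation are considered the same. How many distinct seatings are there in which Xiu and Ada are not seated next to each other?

12

Without the restriction there are (4)! = 24 seatings.
Those with Xiu next to Ada: fuse the pair into one unit and seat 4 units around a circle — 2·(3)! = 12.
Subtracting, 24 − 12 = 12.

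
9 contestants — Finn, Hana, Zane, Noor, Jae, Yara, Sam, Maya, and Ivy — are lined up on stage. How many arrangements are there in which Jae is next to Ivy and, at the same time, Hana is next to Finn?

20160

Treat {Jae,Ivy} as one block (2 orders) and {Hana,Finn} as another (2 orders).
That leaves 7 units to arrange: 2 × 2 × 7! = 4 × 5040 = 20160.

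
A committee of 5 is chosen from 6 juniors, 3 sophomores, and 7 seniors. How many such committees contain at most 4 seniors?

Split by how many seniors are chosen (0 through 4).
Sum: C(7,0)·C(9,5) + C(7,1)·C(9,4) + C(7,2)·C(9,3) + C(7,3)·C(9,2) + C(7,4)·C(9,1) = 126 + 882 + 1764 + 1260 + 315 = 4347.

4347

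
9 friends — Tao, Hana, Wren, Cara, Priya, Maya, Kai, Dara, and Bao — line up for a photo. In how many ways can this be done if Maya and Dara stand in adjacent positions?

Treat {Maya, Dara} as a single unit. There are 8 units to order, and the pair itself can be ordered 2 ways.
That gives 2 × 8! = 2 × 40320 = 80640.

80640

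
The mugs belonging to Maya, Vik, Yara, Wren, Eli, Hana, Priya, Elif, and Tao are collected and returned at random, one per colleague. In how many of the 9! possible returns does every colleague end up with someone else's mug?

133496

This is the derangement count D_9: permutations of 9 items with no fixed point.
By inclusion–exclusion this is Σ_{j=0}^{9} (−1)^j C(9,j)·(9−j)!.
Computing: 362880 − 362880 + 181440 − 60480 + 15120 − 3024 + 504 − 72 + 9 − 1 = 133496.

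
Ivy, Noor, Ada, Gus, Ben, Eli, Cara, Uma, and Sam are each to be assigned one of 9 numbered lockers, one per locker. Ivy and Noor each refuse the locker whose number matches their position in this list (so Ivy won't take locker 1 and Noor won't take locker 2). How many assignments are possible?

287280

Let Aᵢ (for i ∈ {1, 2}) be the placements that put person i in their forbidden locker. Any j of these fix j positions, leaving (9−j)! ways to fill the rest, and there are C(2,j) ways to pick which j.
By inclusion–exclusion, the number of valid placements is Σ_{j=0}^{2} (−1)^j C(2,j)·(9−j)!.
Computing: 362880 − 80640 + 5040 = 287280.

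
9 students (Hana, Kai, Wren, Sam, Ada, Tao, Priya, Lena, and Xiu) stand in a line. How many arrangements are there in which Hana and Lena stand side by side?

Treat {Hana, Lena} as a single unit. There are 8 units to order, and the pair itself can be ordered 2 ways.
That gives 2 × 8! = 2 × 40320 = 80640.

80640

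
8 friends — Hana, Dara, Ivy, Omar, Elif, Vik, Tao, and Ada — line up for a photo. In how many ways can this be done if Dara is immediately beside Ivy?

Place the 6 others and the Dara-Ivy pair as 7 objects in a line; the pair has 2 internal arrangements.
So the count is 2·(7)! = 10080.

10080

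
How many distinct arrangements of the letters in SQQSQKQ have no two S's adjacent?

There are 7!/(4!·2!) = 105 arrangements of SQQSQKQ in total.
If the two S's are adjacent, glue them into one block, leaving 6 items to arrange: (6)!/(4!) = 30 ways.
Subtracting, 105 − 30 = 75 arrangements keep the S's apart.

75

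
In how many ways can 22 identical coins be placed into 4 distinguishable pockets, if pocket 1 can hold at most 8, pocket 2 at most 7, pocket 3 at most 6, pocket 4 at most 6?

Without the upper bounds there are C(25,3) = 2300 ways to split 22 among 4 pockets.
Subtract solutions that violate a single cap (substitute x_i' = x_i − (cap_i+1)): x_1 ≥ 9 gives C(16,3) = 560; x_2 ≥ 8 gives C(17,3) = 680; x_3 ≥ 7 gives C(18,3) = 816; x_4 ≥ 7 gives C(18,3) = 816. Together 2872.
Add back pairs where two caps are both exceeded: 56 + 84 + 84 + 120 + 120 + 165 = 629.
Subtract triples: 0 + 0 + 0 + 1 = 1.
By inclusion–exclusion the count is 2300 − 2872 + 629 − 1 = 56.

56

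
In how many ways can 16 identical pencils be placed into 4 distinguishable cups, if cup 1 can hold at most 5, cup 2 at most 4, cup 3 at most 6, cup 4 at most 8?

105

By stars and bars, unrestricted non-negative solutions to x_1+…+x_4 = 16 number C(16+3,3) = 969.
Subtract solutions that violate a single cap (substitute x_i' = x_i − (cap_i+1)): x_1 ≥ 6 gives C(13,3) = 286; x_2 ≥ 5 gives C(14,3) = 364; x_3 ≥ 7 gives C(12,3) = 220; x_4 ≥ 9 gives C(10,3) = 120. Together 990.
Add back pairs where two caps are both exceeded: 56 + 20 + 4 + 35 + 10 + 1 = 126.
By inclusion–exclusion the count is 969 − 990 + 126 = 105.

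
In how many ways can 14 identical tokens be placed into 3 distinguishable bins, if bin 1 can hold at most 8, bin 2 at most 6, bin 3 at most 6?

By stars and bars, unrestricted non-negative solutions to x_1+…+x_3 = 14 number C(14+2,2) = 120.
Subtract solutions that violate a single cap (substitute x_i' = x_i − (cap_i+1)): x_1 ≥ 9 gives C(7,2) = 21; x_2 ≥ 7 gives C(9,2) = 36; x_3 ≥ 7 gives C(9,2) = 36. Together 93.
Add back pairs where two caps are both exceeded: 0 + 0 + 1 = 1.
By inclusion–exclusion the count is 120 − 93 + 1 = 28.

28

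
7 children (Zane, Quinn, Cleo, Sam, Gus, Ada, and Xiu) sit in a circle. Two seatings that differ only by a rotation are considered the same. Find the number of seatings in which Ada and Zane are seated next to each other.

Treat {Ada, Zane} as one unit (2 internal orders) and seat the resulting 6 units around the table: (5)! circular arrangements.
So 2 × (5)! = 2 × 120 = 240.

240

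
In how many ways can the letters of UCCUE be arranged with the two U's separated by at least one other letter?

18

There are 5!/(2!·2!) = 30 arrangements of UCCUE in total.
If the two U's are adjacent, glue them into one block, leaving 4 items to arrange: (4)!/(2!) = 12 ways.
Subtracting, 30 − 12 = 18 arrangements keep the U's apart.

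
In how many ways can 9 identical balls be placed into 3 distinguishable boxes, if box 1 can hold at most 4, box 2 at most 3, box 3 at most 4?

Ignoring the caps, the number of non-negative solutions to x_1+…+x_3 = 9 is C(11,2) = 55.
Subtract solutions that violate a single cap (substitute x_i' = x_i − (cap_i+1)): x_1 ≥ 5 gives C(6,2) = 15; x_2 ≥ 4 gives C(7,2) = 21; x_3 ≥ 5 gives C(6,2) = 15. Together 51.
Add back pairs where two caps are both exceeded: 1 + 0 + 1 = 2.
By inclusion–exclusion the count is 55 − 51 + 2 = 6.

6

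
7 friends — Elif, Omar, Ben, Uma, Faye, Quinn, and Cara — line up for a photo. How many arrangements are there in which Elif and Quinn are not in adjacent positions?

3600

Of the 7! = 5040 arrangements, those with Elif and Quinn adjacent number 2 × 6! = 1440 (treat the pair as a block with 2 internal orders).
So 5040 − 1440 = 3600 arrangements keep them apart.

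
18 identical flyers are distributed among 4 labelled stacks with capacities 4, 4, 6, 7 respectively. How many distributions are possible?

Without the upper bounds there are C(21,3) = 1330 ways to split 18 among 4 stacks.
Subtract solutions that violate a single cap (substitute x_i' = x_i − (cap_i+1)): x_1 ≥ 5 gives C(16,3) = 560; x_2 ≥ 5 gives C(16,3) = 560; x_3 ≥ 7 gives C(14,3) = 364; x_4 ≥ 8 gives C(13,3) = 286. Together 1770.
Add back pairs where two caps are both exceeded: 165 + 84 + 56 + 84 + 56 + 20 = 465.
Subtract triples: 4 + 1 + 0 + 0 = 5.
By inclusion–exclusion the count is 1330 − 1770 + 465 − 5 = 20.

20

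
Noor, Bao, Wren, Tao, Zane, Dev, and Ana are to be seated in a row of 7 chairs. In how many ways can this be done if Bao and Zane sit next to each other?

Place the 5 others and the Bao-Zane pair as 6 objects in a line; the pair has 2 internal arrangements.
So the count is 2·(6)! = 1440.

1440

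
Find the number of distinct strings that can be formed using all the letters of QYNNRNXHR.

30240

Letter multiplicities in QYNNRNXHR: H×1, N×3, Q×1, R×2, X×1, Y×1.
The number of distinct arrangements is 9!/(3!·2!) = 362880/12 = 30240.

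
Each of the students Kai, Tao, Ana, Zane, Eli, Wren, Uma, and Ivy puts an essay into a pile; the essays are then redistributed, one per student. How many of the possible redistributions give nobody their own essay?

14833

Count assignments avoiding every fixed point. For any j of the 8 students fixed to their own essay, the other 8−j can be arranged in (8−j)! ways.
By inclusion–exclusion this is Σ_{j=0}^{8} (−1)^j C(8,j)·(8−j)!.
Computing: 40320 − 40320 + 20160 − 6720 + 1680 − 336 + 56 − 8 + 1 = 14833.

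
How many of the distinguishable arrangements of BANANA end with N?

With the last slot taken by N, it remains to arrange the other 5 letters (BAANA).
Those 5 letters have A appearing 3 times, giving (5)!/(3!) = 20.

20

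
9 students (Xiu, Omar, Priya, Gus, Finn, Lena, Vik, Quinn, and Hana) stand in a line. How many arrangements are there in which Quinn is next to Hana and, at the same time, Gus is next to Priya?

Treat {Quinn,Hana} as one block (2 orders) and {Gus,Priya} as another (2 orders).
That leaves 7 units to arrange: 2 × 2 × 7! = 4 × 5040 = 20160.

20160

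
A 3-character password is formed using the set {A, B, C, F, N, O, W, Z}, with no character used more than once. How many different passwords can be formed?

With no repetition, fill the 3 characters in order: 8 choices, then 7, down to 6.
8 × 7 × 6 = 336.

336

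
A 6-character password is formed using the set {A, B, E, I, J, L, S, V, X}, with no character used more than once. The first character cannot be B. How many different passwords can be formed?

53760

The first character has 9−1 = 8 choices (anything except B).
The remaining 5 characters are filled from the other 8 symbols without repetition: 8 × 7 × 6 × 5 × 4 = 6720.
Total: 8 × 6720 = 53760.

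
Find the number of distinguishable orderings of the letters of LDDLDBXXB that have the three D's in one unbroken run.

Treat the 3 copies of D as a single block. The multiset to arrange is then {DDD, B, B, L, L, X, X}, 7 items in all.
That gives (7)!/(2!·2!·2!) = 630 arrangements.

630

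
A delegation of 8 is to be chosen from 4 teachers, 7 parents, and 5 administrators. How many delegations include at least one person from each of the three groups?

12201

With no constraint there are C(16,8) = 12870 possible selections.
Selections missing a whole group: no teachers → C(12,8) = 495; no parents → C(9,8) = 9; no administrators → C(11,8) = 165.
Add back selections omitting two groups (i.e. drawn from a single group): C(4,8) + C(7,8) + C(5,8) = 0.
By inclusion–exclusion: 12870 − 669 + 0 = 12201.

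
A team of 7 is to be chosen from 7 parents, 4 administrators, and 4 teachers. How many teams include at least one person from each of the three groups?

With no constraint there are C(15,7) = 6435 possible selections.
Subtract selections that omit an entire group: no parents → C(8,7) = 8; no administrators → C(11,7) = 330; no teachers → C(11,7) = 330.
Add back selections omitting two groups (i.e. drawn from a single group): C(7,7) + C(4,7) + C(4,7) = 1.
By inclusion–exclusion: 6435 − 668 + 1 = 5768.

5768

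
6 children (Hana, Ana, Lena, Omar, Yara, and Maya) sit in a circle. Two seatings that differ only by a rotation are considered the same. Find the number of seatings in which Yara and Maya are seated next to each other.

Treat {Yara, Maya} as one unit (2 internal orders) and seat the resulting 5 units around the table: (4)! circular arrangements.
So 2 × (4)! = 2 × 24 = 48.

48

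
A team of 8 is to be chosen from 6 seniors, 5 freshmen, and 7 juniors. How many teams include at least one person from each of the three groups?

Unrestricted: C(18,8) = 43758 ways to pick any 8 of the 18.
Subtract selections that omit an entire group: no seniors → C(12,8) = 495; no freshmen → C(13,8) = 1287; no juniors → C(11,8) = 165.
Add back selections omitting two groups (i.e. drawn from a single group): C(6,8) + C(5,8) + C(7,8) = 0.
By inclusion–exclusion: 43758 − 1947 + 0 = 41811.

41811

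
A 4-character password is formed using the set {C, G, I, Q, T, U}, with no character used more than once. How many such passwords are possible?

With no repetition, fill the 4 characters in order: 6 choices, then 5, down to 3.
6 × 5 × 4 × 3 = 360.

360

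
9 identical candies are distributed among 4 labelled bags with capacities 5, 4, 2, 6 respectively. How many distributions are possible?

76

Without the upper bounds there are C(12,3) = 220 ways to split 9 among 4 bags.
Subtract solutions that violate a single cap (substitute x_i' = x_i − (cap_i+1)): x_1 ≥ 6 gives C(6,3) = 20; x_2 ≥ 5 gives C(7,3) = 35; x_3 ≥ 3 gives C(9,3) = 84; x_4 ≥ 7 gives C(5,3) = 10. Together 149.
Add back pairs where two caps are both exceeded: 0 + 1 + 0 + 4 + 0 + 0 = 5.
By inclusion–exclusion the count is 220 − 149 + 5 = 76.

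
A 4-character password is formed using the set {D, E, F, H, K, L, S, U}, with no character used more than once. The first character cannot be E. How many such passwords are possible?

1470

The first character has 8−1 = 7 choices (anything except E).
The remaining 3 characters are filled from the other 7 symbols without repetition: 7 × 6 × 5 = 210.
Total: 7 × 210 = 1470.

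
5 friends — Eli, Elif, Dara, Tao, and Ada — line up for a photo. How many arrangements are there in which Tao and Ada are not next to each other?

72

There are 5! = 120 arrangements in all. If Tao and Ada are adjacent, merging them into one block gives 2·(4)! = 48 arrangements.
Complementary counting: 120 − 48 = 72.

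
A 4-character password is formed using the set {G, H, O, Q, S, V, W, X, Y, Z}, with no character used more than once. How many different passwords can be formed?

5040

Choose and order 4 of the 10 symbols: the first character has 10 options, the next 9, then 8, 7.
10 × 9 × 8 × 7 = 5040.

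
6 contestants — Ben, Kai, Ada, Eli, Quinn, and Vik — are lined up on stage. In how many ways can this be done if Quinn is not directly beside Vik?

There are 6! = 720 arrangements in all. If Quinn and Vik are adjacent, merging them into one block gives 2·(5)! = 240 arrangements.
So 720 − 240 = 480 arrangements keep them apart.

480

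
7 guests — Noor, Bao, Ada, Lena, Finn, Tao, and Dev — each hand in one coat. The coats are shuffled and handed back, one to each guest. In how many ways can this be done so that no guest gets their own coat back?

Let Aᵢ be the assignments in which guest i gets their own coat. We want the size of the complement of A₁∪…∪A_7.
By inclusion–exclusion this is Σ_{j=0}^{7} (−1)^j C(7,j)·(7−j)!.
Computing: 5040 − 5040 + 2520 − 840 + 210 − 42 + 7 − 1 = 1854.

1854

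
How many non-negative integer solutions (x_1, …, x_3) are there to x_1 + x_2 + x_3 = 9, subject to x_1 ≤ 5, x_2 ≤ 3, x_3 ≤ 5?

Ignoring the caps, the number of non-negative solutions to x_1+…+x_3 = 9 is C(11,2) = 55.
Subtract solutions that violate a single cap (substitute x_i' = x_i − (cap_i+1)): x_1 ≥ 6 gives C(5,2) = 10; x_2 ≥ 4 gives C(7,2) = 21; x_3 ≥ 6 gives C(5,2) = 10. Together 41.
No two caps can be exceeded simultaneously, so the pair terms are all 0.
By inclusion–exclusion the count is 55 − 41 + 0 = 14.

14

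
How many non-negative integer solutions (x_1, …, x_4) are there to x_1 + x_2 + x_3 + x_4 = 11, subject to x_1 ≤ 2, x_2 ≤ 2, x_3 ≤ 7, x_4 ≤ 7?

54

Without the upper bounds there are C(14,3) = 364 ways to split 11 among 4 variables.
Subtract solutions that violate a single cap (substitute x_i' = x_i − (cap_i+1)): x_1 ≥ 3 gives C(11,3) = 165; x_2 ≥ 3 gives C(11,3) = 165; x_3 ≥ 8 gives C(6,3) = 20; x_4 ≥ 8 gives C(6,3) = 20. Together 370.
Add back pairs where two caps are both exceeded: 56 + 1 + 1 + 1 + 1 + 0 = 60.
By inclusion–exclusion the count is 364 − 370 + 60 = 54.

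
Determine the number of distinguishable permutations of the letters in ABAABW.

60

The 6 letters of ABAABW have repeats: A appearing 3 times and B appearing twice.
The number of distinct arrangements is 6!/(3!·2!) = 720/12 = 60.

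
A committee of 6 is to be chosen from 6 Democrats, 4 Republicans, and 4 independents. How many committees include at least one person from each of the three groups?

2556

With no constraint there are C(14,6) = 3003 possible selections.
Subtract selections that omit an entire group: no Democrats → C(8,6) = 28; no Republicans → C(10,6) = 210; no independents → C(10,6) = 210.
Add back selections omitting two groups (i.e. drawn from a single group): C(6,6) + C(4,6) + C(4,6) = 1.
By inclusion–exclusion: 3003 − 448 + 1 = 2556.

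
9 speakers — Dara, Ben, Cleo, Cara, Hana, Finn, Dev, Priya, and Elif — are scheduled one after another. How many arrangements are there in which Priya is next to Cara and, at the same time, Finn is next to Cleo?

Treat {Priya,Cara} as one block (2 orders) and {Finn,Cleo} as another (2 orders).
That leaves 7 units to arrange: 2 × 2 × 7! = 4 × 5040 = 20160.

20160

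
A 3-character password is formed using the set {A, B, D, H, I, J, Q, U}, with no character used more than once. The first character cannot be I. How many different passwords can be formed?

The first character has 8−1 = 7 choices (anything except I).
The remaining 2 characters are filled from the other 7 symbols without repetition: 7 × 6 = 42.
Total: 7 × 42 = 294.

294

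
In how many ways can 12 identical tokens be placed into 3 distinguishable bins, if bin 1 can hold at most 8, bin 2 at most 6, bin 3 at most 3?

By stars and bars, unrestricted non-negative solutions to x_1+…+x_3 = 12 number C(12+2,2) = 91.
Subtract solutions that violate a single cap (substitute x_i' = x_i − (cap_i+1)): x_1 ≥ 9 gives C(5,2) = 10; x_2 ≥ 7 gives C(7,2) = 21; x_3 ≥ 4 gives C(10,2) = 45. Together 76.
Add back pairs where two caps are both exceeded: 0 + 0 + 3 = 3.
By inclusion–exclusion the count is 91 − 76 + 3 = 18.

18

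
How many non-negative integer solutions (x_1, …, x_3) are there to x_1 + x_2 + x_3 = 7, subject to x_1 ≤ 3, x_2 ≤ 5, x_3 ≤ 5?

Without the upper bounds there are C(9,2) = 36 ways to split 7 among 3 variables.
Subtract solutions that violate a single cap (substitute x_i' = x_i − (cap_i+1)): x_1 ≥ 4 gives C(5,2) = 10; x_2 ≥ 6 gives C(3,2) = 3; x_3 ≥ 6 gives C(3,2) = 3. Together 16.
No two caps can be exceeded simultaneously, so the pair terms are all 0.
By inclusion–exclusion the count is 36 − 16 + 0 = 20.

20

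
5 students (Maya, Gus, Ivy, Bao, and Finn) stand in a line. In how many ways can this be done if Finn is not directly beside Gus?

There are 5! = 120 arrangements in all. If Finn and Gus are adjacent, merging them into one block gives 2·(4)! = 48 arrangements.
Complementary counting: 120 − 48 = 72.

72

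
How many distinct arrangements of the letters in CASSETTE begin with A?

With the first slot taken by A, it remains to arrange the other 7 letters (CSSETTE).
Those 7 letters have E appearing twice, S appearing twice, and T appearing twice, giving (7)!/(2!·2!·2!) = 630.

630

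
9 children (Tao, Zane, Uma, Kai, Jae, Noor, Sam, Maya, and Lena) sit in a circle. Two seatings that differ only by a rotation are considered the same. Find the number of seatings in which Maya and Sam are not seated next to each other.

Without the restriction there are (8)! = 40320 seatings.
Those with Maya next to Sam: fuse the pair into one unit and seat 8 units around a circle — 2·(7)! = 10080.
Subtracting, 40320 − 10080 = 30240.

30240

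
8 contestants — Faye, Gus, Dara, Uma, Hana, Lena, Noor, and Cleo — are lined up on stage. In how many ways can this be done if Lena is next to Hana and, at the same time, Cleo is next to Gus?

2880

Treat {Lena,Hana} as one block (2 orders) and {Cleo,Gus} as another (2 orders).
That leaves 6 units to arrange: 2 × 2 × 6! = 4 × 720 = 2880.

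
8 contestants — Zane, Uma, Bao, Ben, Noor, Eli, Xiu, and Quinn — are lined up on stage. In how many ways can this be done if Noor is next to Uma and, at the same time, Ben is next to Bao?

Treat {Noor,Uma} as one block (2 orders) and {Ben,Bao} as another (2 orders).
That leaves 6 units to arrange: 2 × 2 × 6! = 4 × 720 = 2880.

2880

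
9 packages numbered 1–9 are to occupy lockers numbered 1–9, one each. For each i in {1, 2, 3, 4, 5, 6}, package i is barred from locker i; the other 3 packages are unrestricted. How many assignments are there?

Let Aᵢ (for 1 ≤ i ≤ 6) be the placements that put package i in its forbidden locker. Any j of these fix j positions, leaving (9−j)! ways to fill the rest, and there are C(6,j) ways to pick which j.
By inclusion–exclusion, the number of valid placements is Σ_{j=0}^{6} (−1)^j C(6,j)·(9−j)!.
Computing: 362880 − 241920 + 75600 − 14400 + 1800 − 144 + 6 = 183822.

183822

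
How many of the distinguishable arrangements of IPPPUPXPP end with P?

Fix P in the last position and arrange the remaining 8 letters.
Those 8 letters have P appearing 5 times, giving (8)!/(5!) = 336.

336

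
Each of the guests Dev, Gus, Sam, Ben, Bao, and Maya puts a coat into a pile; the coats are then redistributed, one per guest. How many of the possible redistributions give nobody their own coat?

This is the derangement count D_6: permutations of 6 items with no fixed point.
By inclusion–exclusion this is Σ_{j=0}^{6} (−1)^j C(6,j)·(6−j)!.
Computing: 720 − 720 + 360 − 120 + 30 − 6 + 1 = 265.

265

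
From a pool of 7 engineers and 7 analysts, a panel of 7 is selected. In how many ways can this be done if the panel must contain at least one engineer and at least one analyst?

3430

Total 7-person selections from all 14: C(14,7) = 3432.
Selections missing a whole group: no engineers → C(7,7) = 1; no analysts → C(7,7) = 1.
Both groups omitted at once is impossible, so 3432 − 2 = 3430.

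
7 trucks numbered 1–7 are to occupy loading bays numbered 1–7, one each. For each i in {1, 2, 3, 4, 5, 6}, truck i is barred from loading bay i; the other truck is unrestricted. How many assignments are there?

Let Aᵢ (for 1 ≤ i ≤ 6) be the placements that put truck i in its forbidden loading bay. Any j of these fix j positions, leaving (7−j)! ways to fill the rest, and there are C(6,j) ways to pick which j.
By inclusion–exclusion, the number of valid placements is Σ_{j=0}^{6} (−1)^j C(6,j)·(7−j)!.
Computing: 5040 − 4320 + 1800 − 480 + 90 − 12 + 1 = 2119.

2119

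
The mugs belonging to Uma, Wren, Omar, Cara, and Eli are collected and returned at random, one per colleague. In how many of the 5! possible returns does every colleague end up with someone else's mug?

Let Aᵢ be the assignments in which colleague i gets their own mug. We want the size of the complement of A₁∪…∪A_5.
By inclusion–exclusion this is Σ_{j=0}^{5} (−1)^j C(5,j)·(5−j)!.
Computing: 120 − 120 + 60 − 20 + 5 − 1 = 44.

44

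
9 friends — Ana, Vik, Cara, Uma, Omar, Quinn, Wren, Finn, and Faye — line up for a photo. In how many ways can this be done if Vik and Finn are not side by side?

282240

Of the 9! = 362880 arrangements, those with Vik and Finn adjacent number 2 × 8! = 80640 (treat the pair as a block with 2 internal orders).
Complementary counting: 362880 − 80640 = 282240.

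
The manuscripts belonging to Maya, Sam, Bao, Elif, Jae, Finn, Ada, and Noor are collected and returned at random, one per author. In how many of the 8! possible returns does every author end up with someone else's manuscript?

Let Aᵢ be the assignments in which author i gets their own manuscript. We want the size of the complement of A₁∪…∪A_8.
By inclusion–exclusion this is Σ_{j=0}^{8} (−1)^j C(8,j)·(8−j)!.
Computing: 40320 − 40320 + 20160 − 6720 + 1680 − 336 + 56 − 8 + 1 = 14833.

14833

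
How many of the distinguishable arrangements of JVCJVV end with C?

10

With the last slot taken by C, it remains to arrange the other 5 letters (JVJVV).
Those 5 letters have J appearing twice and V appearing 3 times, giving (5)!/(3!·2!) = 10.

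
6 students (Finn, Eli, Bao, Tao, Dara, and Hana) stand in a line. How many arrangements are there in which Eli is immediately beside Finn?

240

Place the 4 others and the Eli-Finn pair as 5 objects in a line; the pair has 2 internal arrangements.
That gives 2 × 5! = 2 × 120 = 240.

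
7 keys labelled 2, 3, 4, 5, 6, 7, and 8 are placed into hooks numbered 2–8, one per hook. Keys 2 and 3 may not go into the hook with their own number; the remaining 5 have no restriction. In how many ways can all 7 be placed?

3720

Let Aᵢ (for i ∈ {2, 3}) be the placements that put key i in its forbidden hook. Any j of these fix j positions, leaving (7−j)! ways to fill the rest, and there are C(2,j) ways to pick which j.
By inclusion–exclusion, the number of valid placements is Σ_{j=0}^{2} (−1)^j C(2,j)·(7−j)!.
Computing: 5040 − 1440 + 120 = 3720.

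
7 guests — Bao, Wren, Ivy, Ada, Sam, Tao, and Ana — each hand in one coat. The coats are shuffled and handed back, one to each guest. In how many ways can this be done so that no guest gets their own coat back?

Let Aᵢ be the assignments in which guest i gets their own coat. We want the size of the complement of A₁∪…∪A_7.
By inclusion–exclusion this is Σ_{j=0}^{7} (−1)^j C(7,j)·(7−j)!.
Computing: 5040 − 5040 + 2520 − 840 + 210 − 42 + 7 − 1 = 1854.

1854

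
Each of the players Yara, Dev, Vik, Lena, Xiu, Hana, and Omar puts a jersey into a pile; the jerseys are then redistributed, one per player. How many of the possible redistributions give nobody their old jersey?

Let Aᵢ be the assignments in which player i gets their old jersey. We want the size of the complement of A₁∪…∪A_7.
By inclusion–exclusion this is Σ_{j=0}^{7} (−1)^j C(7,j)·(7−j)!.
Computing: 5040 − 5040 + 2520 − 840 + 210 − 42 + 7 − 1 = 1854.

1854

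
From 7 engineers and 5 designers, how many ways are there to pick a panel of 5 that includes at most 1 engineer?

36

Split by how many engineers are chosen (0 through 1).
Sum: C(7,0)·C(5,5) + C(7,1)·C(5,4) = 1 + 35 = 36.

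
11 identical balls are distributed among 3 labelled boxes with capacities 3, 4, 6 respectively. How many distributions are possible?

Without the upper bounds there are C(13,2) = 78 ways to split 11 among 3 boxes.
Subtract solutions that violate a single cap (substitute x_i' = x_i − (cap_i+1)): x_1 ≥ 4 gives C(9,2) = 36; x_2 ≥ 5 gives C(8,2) = 28; x_3 ≥ 7 gives C(6,2) = 15. Together 79.
Add back pairs where two caps are both exceeded: 6 + 1 + 0 = 7.
By inclusion–exclusion the count is 78 − 79 + 7 = 6.

6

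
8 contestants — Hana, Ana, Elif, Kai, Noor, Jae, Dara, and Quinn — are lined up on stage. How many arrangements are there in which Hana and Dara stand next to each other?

Treat {Hana, Dara} as a single unit. There are 7 units to order, and the pair itself can be ordered 2 ways.
That gives 2 × 7! = 2 × 5040 = 10080.

10080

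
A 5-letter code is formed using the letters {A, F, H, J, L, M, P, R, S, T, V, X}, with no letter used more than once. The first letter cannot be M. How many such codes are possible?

87120

The first letter has 12−1 = 11 choices (anything except M).
The remaining 4 letters are filled from the other 11 symbols without repetition: 11 × 10 × 9 × 8 = 7920.
Total: 11 × 7920 = 87120.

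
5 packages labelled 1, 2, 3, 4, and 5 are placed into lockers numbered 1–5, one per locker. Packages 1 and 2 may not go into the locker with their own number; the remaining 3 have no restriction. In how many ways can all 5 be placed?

Let Aᵢ (for i ∈ {1, 2}) be the placements that put package i in its forbidden locker. Any j of these fix j positions, leaving (5−j)! ways to fill the rest, and there are C(2,j) ways to pick which j.
By inclusion–exclusion, the number of valid placements is Σ_{j=0}^{2} (−1)^j C(2,j)·(5−j)!.
Computing: 120 − 48 + 6 = 78.

78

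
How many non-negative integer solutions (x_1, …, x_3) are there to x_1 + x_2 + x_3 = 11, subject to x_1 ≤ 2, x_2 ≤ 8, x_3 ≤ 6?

Ignoring the caps, the number of non-negative solutions to x_1+…+x_3 = 11 is C(13,2) = 78.
Subtract solutions that violate a single cap (substitute x_i' = x_i − (cap_i+1)): x_1 ≥ 3 gives C(10,2) = 45; x_2 ≥ 9 gives C(4,2) = 6; x_3 ≥ 7 gives C(6,2) = 15. Together 66.
Add back pairs where two caps are both exceeded: 0 + 3 + 0 = 3.
By inclusion–exclusion the count is 78 − 66 + 3 = 15.

15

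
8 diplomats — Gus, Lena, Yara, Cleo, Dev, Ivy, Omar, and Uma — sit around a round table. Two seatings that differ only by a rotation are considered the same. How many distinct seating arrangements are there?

Seat Gus anywhere (absorbing the rotational symmetry), then permute the other 7: (7)! = 5040.

5040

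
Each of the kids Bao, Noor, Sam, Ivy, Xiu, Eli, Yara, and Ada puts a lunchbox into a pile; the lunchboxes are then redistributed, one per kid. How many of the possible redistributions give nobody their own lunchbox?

14833

This is the derangement count D_8: permutations of 8 items with no fixed point.
By inclusion–exclusion this is Σ_{j=0}^{8} (−1)^j C(8,j)·(8−j)!.
Computing: 40320 − 40320 + 20160 − 6720 + 1680 − 336 + 56 − 8 + 1 = 14833.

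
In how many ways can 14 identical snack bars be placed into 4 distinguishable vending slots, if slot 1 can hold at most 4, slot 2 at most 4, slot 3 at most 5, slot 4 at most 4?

Without the upper bounds there are C(17,3) = 680 ways to split 14 among 4 vending slots.
Subtract solutions that violate a single cap (substitute x_i' = x_i − (cap_i+1)): x_1 ≥ 5 gives C(12,3) = 220; x_2 ≥ 5 gives C(12,3) = 220; x_3 ≥ 6 gives C(11,3) = 165; x_4 ≥ 5 gives C(12,3) = 220. Together 825.
Add back pairs where two caps are both exceeded: 35 + 20 + 35 + 20 + 35 + 20 = 165.
By inclusion–exclusion the count is 680 − 825 + 165 = 20.

20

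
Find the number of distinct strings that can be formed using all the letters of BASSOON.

Letter multiplicities in BASSOON: A×1, B×1, N×1, O×2, S×2.
Dividing 7! = 5040 by 2!·2! = 4 for the repeated letters gives 1260.

1260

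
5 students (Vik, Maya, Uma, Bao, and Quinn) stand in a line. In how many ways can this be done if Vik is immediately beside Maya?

48

Place the 3 others and the Vik-Maya pair as 4 objects in a line; the pair has 2 internal arrangements.
So the count is 2·(4)! = 48.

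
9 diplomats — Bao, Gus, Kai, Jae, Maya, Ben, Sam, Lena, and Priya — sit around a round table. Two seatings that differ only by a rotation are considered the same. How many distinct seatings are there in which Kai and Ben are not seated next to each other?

Without the restriction there are (8)! = 40320 seatings.
Seatings with Kai beside Ben: treat them as a block with 2 internal orders, giving 2 × (7)! = 10080.
Subtracting, 40320 − 10080 = 30240.

30240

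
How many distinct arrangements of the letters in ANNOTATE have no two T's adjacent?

3780

There are 8!/(2!·2!·2!) = 5040 arrangements of ANNOTATE in total.
Arrangements with the T's together: treat TT as one letter, giving (7)!/(2!·2!) = 1260.
Hence 5040 − 1260 = 3780.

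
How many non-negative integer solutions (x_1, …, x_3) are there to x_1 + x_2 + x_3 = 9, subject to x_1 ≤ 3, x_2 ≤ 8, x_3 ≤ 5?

23

By stars and bars, unrestricted non-negative solutions to x_1+…+x_3 = 9 number C(9+2,2) = 55.
Subtract solutions that violate a single cap (substitute x_i' = x_i − (cap_i+1)): x_1 ≥ 4 gives C(7,2) = 21; x_2 ≥ 9 gives C(2,2) = 1; x_3 ≥ 6 gives C(5,2) = 10. Together 32.
No two caps can be exceeded simultaneously, so the pair terms are all 0.
By inclusion–exclusion the count is 55 − 32 + 0 = 23.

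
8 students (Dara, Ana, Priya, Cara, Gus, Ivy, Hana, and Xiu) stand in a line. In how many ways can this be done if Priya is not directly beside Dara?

30240

There are 8! = 40320 arrangements in all. If Priya and Dara are adjacent, merging them into one block gives 2·(7)! = 10080 arrangements.
Complementary counting: 40320 − 10080 = 30240.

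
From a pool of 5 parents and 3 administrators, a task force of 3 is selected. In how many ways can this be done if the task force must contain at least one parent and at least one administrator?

With no constraint there are C(8,3) = 56 possible selections.
Subtract selections that omit an entire group: no parents → C(3,3) = 1; no administrators → C(5,3) = 10.
Both groups omitted at once is impossible, so 56 − 11 = 45.

45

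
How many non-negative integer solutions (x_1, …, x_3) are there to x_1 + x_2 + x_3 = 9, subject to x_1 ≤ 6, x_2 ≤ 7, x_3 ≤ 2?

Ignoring the caps, the number of non-negative solutions to x_1+…+x_3 = 9 is C(11,2) = 55.
Subtract solutions that violate a single cap (substitute x_i' = x_i − (cap_i+1)): x_1 ≥ 7 gives C(4,2) = 6; x_2 ≥ 8 gives C(3,2) = 3; x_3 ≥ 3 gives C(8,2) = 28. Together 37.
No two caps can be exceeded simultaneously, so the pair terms are all 0.
By inclusion–exclusion the count is 55 − 37 + 0 = 18.

18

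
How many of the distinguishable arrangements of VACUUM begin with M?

With the first slot taken by M, it remains to arrange the other 5 letters (VACUU).
Those 5 letters have U appearing twice, giving (5)!/(2!) = 60.

60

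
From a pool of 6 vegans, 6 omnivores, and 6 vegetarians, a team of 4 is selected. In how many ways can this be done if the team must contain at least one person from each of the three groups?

Total 4-person selections from all 18: C(18,4) = 3060.
Selections missing a whole group: no vegans → C(12,4) = 495; no omnivores → C(12,4) = 495; no vegetarians → C(12,4) = 495.
Add back selections omitting two groups (i.e. drawn from a single group): C(6,4) + C(6,4) + C(6,4) = 45.
By inclusion–exclusion: 3060 − 1485 + 45 = 1620.

1620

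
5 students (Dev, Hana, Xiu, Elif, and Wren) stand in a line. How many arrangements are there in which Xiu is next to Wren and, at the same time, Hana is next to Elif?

Treat {Xiu,Wren} as one block (2 orders) and {Hana,Elif} as another (2 orders).
That leaves 3 units to arrange: 2 × 2 × 3! = 4 × 6 = 24.

24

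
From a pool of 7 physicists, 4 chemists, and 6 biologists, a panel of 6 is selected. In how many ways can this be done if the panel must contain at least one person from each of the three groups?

9996

Total 6-person selections from all 17: C(17,6) = 12376.
Selections missing a whole group: no physicists → C(10,6) = 210; no chemists → C(13,6) = 1716; no biologists → C(11,6) = 462.
Add back selections omitting two groups (i.e. drawn from a single group): C(7,6) + C(4,6) + C(6,6) = 8.
By inclusion–exclusion: 12376 − 2388 + 8 = 9996.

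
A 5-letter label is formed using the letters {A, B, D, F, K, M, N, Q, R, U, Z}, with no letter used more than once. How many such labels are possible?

With no repetition, fill the 5 letters in order: 11 choices, then 10, down to 7.
11 × 10 × 9 × 8 × 7 = 55440.

55440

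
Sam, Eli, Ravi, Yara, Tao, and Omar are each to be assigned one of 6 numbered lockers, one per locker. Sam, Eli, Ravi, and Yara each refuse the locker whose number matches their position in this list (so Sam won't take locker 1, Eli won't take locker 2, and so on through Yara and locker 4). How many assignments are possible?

362

Let Aᵢ (for 1 ≤ i ≤ 4) be the placements that put person i in their forbidden locker. Any j of these fix j positions, leaving (6−j)! ways to fill the rest, and there are C(4,j) ways to pick which j.
By inclusion–exclusion, the number of valid placements is Σ_{j=0}^{4} (−1)^j C(4,j)·(6−j)!.
Computing: 720 − 480 + 144 − 24 + 2 = 362.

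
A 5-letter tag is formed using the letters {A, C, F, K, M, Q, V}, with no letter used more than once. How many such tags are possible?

2520

Choose and order 5 of the 7 symbols: the first letter has 7 options, the next 6, and so on down to 3.
That product is 7 × 6 × 5 × 4 × 3 = 2520.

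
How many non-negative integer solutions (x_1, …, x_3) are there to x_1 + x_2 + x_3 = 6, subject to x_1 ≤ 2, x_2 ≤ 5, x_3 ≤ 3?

By stars and bars, unrestricted non-negative solutions to x_1+…+x_3 = 6 number C(6+2,2) = 28.
Subtract solutions that violate a single cap (substitute x_i' = x_i − (cap_i+1)): x_1 ≥ 3 gives C(5,2) = 10; x_2 ≥ 6 gives C(2,2) = 1; x_3 ≥ 4 gives C(4,2) = 6. Together 17.
No two caps can be exceeded simultaneously, so the pair terms are all 0.
By inclusion–exclusion the count is 28 − 17 + 0 = 11.

11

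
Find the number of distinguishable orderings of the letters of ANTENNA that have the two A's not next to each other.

Total arrangements of ANTENNA: 7!/(3!·2!) = 420.
If the two A's are adjacent, glue them into one block, leaving 6 items to arrange: (6)!/(3!) = 120 ways.
Hence 420 − 120 = 300.

300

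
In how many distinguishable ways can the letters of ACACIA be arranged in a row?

60

ACACIA has 6 letters with A appearing 3 times and C appearing twice.
Dividing 6! = 720 by 3!·2! = 12 for the repeated letters gives 60.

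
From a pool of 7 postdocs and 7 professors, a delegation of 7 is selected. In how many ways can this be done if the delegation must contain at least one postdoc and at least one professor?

3430

Total 7-person selections from all 14: C(14,7) = 3432.
Selections missing a whole group: no postdocs → C(7,7) = 1; no professors → C(7,7) = 1.
Both groups omitted at once is impossible, so 3432 − 2 = 3430.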